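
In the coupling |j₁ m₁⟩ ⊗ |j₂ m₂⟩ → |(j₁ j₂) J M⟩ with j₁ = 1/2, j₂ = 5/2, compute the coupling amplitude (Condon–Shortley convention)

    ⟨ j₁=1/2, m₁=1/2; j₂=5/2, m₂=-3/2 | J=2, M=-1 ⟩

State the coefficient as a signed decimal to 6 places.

triangle: 1!*0!*4!/6! = 24/720
(j±m)!: 1!*0!*1!*4!*1!*3! = 144
prefactor² = (2J+1)*Δ*N² = 24
  k=0: +1/(0!*1!*0!*1!*0!*3!) = 1/6
Σ = 1/6  ⇒  CG² = 24*1/6² = 2/3
CG = +√(2/3) = +0.816497

+√(2/3) ≈ +0.816497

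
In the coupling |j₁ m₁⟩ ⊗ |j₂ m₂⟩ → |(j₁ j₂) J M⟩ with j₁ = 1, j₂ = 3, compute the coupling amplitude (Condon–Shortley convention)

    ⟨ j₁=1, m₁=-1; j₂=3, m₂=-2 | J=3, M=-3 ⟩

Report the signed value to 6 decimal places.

j₁+j₂−J=1  J+j₁−j₂=1  J−j₁+j₂=5  j₁+j₂+J+1=8
(j₁±m₁, j₂±m₂, J±M) = (0,2,1,5,0,6)
P² = 3600
sum k=1..1:
  [1] −1/120 = -1/120
S = -1/120
C² = P²·S² = 1/4 ; C = -0.500000

-0.500000  (= −√(1/4))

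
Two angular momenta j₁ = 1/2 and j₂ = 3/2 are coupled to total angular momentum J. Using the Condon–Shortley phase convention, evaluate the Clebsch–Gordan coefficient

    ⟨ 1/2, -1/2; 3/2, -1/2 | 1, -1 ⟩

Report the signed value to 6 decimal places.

triangle: 1!×0!×2!/4! = 2/24
(j±m)!: 0!×1!×1!×2!×0!×2! = 4
prefactor² = (2J+1)×Δ×N² = 1
  k=1: −1/(1!×0!×0!×0!×0!×2!) = -1/2
Σ = -1/2  ⇒  CG² = 1×(-1/2)² = 1/4
CG = −√(1/4) = -0.500000

-0.500000  (= −√(1/4))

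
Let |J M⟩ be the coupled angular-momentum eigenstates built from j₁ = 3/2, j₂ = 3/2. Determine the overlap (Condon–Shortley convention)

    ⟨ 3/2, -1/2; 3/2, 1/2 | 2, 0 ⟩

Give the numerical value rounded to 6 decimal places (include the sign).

√[5·1!2!2!/6! · 1!2!2!1!2!2!] = √(4/9)
  +(−1)^0/∏(0,1,2,2,0,0)! = 1/4  (running 1/4)
  +(−1)^1/∏(1,0,1,1,1,1)! = -1  (running -3/4)
⟨..|..⟩ = √(4/9)·(-3/4) = -0.500000

-0.500000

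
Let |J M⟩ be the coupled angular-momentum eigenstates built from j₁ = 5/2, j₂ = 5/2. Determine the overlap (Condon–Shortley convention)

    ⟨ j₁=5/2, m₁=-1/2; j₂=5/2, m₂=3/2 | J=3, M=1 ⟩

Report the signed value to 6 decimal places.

+0.182574  (= +√(1/30))

triangle: 2!·3!·3!/9! = 72/362880
(j±m)!: 2!·3!·4!·1!·4!·2! = 13824
prefactor² = (2J+1)·Δ·N² = 96/5
  k=1: −1/(1!·1!·2!·3!·1!·0!) = -1/12
  k=2: +1/(2!·0!·1!·2!·2!·1!) = 1/8
Σ = 1/24  ⇒  CG² = 96/5·1/24² = 1/30
CG = +√(1/30) = +0.182574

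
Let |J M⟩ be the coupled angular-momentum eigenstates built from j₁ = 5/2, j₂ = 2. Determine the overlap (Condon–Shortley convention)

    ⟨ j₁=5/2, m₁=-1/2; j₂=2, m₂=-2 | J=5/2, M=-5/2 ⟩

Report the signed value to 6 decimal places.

j₁+j₂−J=2  J+j₁−j₂=3  J−j₁+j₂=2  j₁+j₂+J+1=8
(j₁±m₁, j₂±m₂, J±M) = (2,3,0,4,0,5)
P² = 864/7
sum k=0..0:
  [0] +1/24 = 1/24
S = 1/24
C² = P²·S² = 3/14 ; C = +0.462910

+√(3/14) ≈ +0.462910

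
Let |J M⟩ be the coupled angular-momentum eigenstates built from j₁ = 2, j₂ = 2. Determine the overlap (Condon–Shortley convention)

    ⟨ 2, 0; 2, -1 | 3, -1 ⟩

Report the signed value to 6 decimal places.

√[7·1!3!3!/8! · 2!2!1!3!2!4!] = √(36/5)
  +(−1)^0/∏(0,1,2,1,1,2)! = 1/4  (running 1/4)
  +(−1)^1/∏(1,0,1,0,2,3)! = -1/12  (running 1/6)
⟨..|..⟩ = √(36/5)·(1/6) = +0.447214

+√(1/5) = +0.447214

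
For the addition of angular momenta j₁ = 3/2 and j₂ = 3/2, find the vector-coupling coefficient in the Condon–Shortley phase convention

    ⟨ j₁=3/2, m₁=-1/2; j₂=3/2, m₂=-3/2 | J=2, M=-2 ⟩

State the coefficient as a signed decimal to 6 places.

+0.707107

triangle: 1!×2!×2!/6! = 4/720
(j±m)!: 1!×2!×0!×3!×0!×4! = 288
prefactor² = (2J+1)×Δ×N² = 8
  k=0: +1/(0!×1!×2!×0!×0!×2!) = 1/4
Σ = 1/4  ⇒  CG² = 8×1/4² = 1/2
CG = +√(1/2) = +0.707107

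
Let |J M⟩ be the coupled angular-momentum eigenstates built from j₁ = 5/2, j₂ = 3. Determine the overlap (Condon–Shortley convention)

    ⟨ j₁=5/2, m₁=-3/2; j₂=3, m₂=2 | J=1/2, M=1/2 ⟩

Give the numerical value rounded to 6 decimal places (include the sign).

+√(5/21) ≈ +0.487950

j₁+j₂−J=5  J+j₁−j₂=0  J−j₁+j₂=1  j₁+j₂+J+1=7
(j₁±m₁, j₂±m₂, J±M) = (1,4,5,1,1,0)
P² = 960/7
sum k=4..4:
  [4] +1/24 = 1/24
S = 1/24
C² = P²·S² = 5/21 ; C = +0.487950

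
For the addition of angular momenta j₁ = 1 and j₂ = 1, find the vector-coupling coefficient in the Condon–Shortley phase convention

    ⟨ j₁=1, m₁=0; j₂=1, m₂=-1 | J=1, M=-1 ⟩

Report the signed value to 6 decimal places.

+0.707107

√[3·1!1!1!/4! · 1!1!0!2!0!2!] = √(1/2)
  +(−1)^0/∏(0,1,1,0,0,1)! = 1  (running 1)
⟨..|..⟩ = √(1/2)·(1) = +0.707107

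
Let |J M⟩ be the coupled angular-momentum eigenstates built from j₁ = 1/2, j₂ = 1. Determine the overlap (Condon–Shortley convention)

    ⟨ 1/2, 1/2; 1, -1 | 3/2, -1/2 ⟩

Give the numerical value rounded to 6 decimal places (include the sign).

+√(1/3) = +0.577350

j₁+j₂−J=0  J+j₁−j₂=1  J−j₁+j₂=2  j₁+j₂+J+1=4
(j₁±m₁, j₂±m₂, J±M) = (1,0,0,2,1,2)
P² = 4/3
sum k=0..0:
  [0] +1/2 = 1/2
S = 1/2
C² = P²·S² = 1/3 ; C = +0.577350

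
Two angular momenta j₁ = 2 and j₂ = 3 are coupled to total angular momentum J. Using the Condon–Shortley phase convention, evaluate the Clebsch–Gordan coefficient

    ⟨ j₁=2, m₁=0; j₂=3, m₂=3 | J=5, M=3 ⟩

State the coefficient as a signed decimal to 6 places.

+0.365148  (= +√(2/15))

triangle: 0!*4!*6!/11! = 17280/39916800
(j±m)!: 2!*2!*6!*0!*8!*2! = 232243200
prefactor² = (2J+1)*Δ*N² = 1105920
  k=0: +1/(0!*0!*2!*6!*2!*0!) = 1/2880
Σ = 1/2880  ⇒  CG² = 1105920*1/2880² = 2/15
CG = +√(2/15) = +0.365148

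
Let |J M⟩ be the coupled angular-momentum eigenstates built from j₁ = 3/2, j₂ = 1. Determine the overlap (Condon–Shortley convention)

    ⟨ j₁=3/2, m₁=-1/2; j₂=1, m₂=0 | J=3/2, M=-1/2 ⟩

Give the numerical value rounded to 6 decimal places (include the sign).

−√(1/15) ≈ -0.258199

j₁+j₂−J=1  J+j₁−j₂=2  J−j₁+j₂=1  j₁+j₂+J+1=5
(j₁±m₁, j₂±m₂, J±M) = (1,2,1,1,1,2)
P² = 4/15
sum k=0..1:
  [0] +1/2 = 1/2
  [1] −1/1 = -1
S = -1/2
C² = P²·S² = 1/15 ; C = -0.258199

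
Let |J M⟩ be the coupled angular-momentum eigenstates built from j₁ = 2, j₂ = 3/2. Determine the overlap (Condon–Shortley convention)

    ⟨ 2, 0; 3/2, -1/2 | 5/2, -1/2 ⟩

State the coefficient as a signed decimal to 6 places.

+√(3/35) ≈ +0.292770

j₁+j₂−J=1  J+j₁−j₂=3  J−j₁+j₂=2  j₁+j₂+J+1=7
(j₁±m₁, j₂±m₂, J±M) = (2,2,1,2,2,3)
P² = 48/35
sum k=0..1:
  [0] +1/2 = 1/2
  [1] −1/4 = -1/4
S = 1/4
C² = P²·S² = 3/35 ; C = +0.292770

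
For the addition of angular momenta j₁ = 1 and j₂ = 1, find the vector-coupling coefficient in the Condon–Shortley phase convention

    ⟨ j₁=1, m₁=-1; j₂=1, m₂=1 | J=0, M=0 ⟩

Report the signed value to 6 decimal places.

√[1·2!0!0!/3! · 0!2!2!0!0!0!] = √(4/3)
  +(−1)^2/∏(2,0,0,0,0,0)! = 1/2  (running 1/2)
⟨..|..⟩ = √(4/3)·(1/2) = +0.577350

+0.577350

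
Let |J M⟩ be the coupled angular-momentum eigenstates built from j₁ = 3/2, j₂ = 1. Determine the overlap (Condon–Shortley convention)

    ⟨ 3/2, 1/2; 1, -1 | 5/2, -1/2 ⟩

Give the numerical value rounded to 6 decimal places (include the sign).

√[6·0!3!2!/6! · 2!1!0!2!2!3!] = √(24/5)
  +(−1)^0/∏(0,0,1,0,2,2)! = 1/4  (running 1/4)
⟨..|..⟩ = √(24/5)·(1/4) = +0.547723

+√(3/10) ≈ +0.547723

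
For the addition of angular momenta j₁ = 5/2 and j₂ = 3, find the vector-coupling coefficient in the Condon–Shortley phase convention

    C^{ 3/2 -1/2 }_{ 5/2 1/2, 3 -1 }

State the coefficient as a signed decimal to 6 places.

-0.097590

triangle: 4!×1!×2!/8! = 48/40320
(j±m)!: 3!×2!×2!×4!×1!×2! = 1152
prefactor² = (2J+1)×Δ×N² = 192/35
  k=1: −1/(1!×3!×1!×1!×0!×1!) = -1/6
  k=2: +1/(2!×2!×0!×0!×1!×2!) = 1/8
Σ = -1/24  ⇒  CG² = 192/35×(-1/24)² = 1/105
CG = −√(1/105) = -0.097590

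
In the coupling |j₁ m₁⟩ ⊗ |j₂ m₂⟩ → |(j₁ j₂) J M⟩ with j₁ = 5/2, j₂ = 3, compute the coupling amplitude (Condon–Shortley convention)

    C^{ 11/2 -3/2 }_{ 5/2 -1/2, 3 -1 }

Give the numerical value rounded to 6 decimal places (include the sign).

√[12·0!5!6!/12! · 2!3!2!4!4!7!] = √(1658880/11)
  +(−1)^0/∏(0,0,3,2,2,4)! = 1/576  (running 1/576)
⟨..|..⟩ = √(1658880/11)·(1/576) = +0.674200

+0.674200  (= +√(5/11))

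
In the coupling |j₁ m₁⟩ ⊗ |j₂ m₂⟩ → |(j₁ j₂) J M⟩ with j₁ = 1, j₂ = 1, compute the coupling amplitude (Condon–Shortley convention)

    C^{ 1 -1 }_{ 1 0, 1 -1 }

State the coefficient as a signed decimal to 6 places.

+0.707107

j₁+j₂−J=1  J+j₁−j₂=1  J−j₁+j₂=1  j₁+j₂+J+1=4
(j₁±m₁, j₂±m₂, J±M) = (1,1,0,2,0,2)
P² = 1/2
sum k=0..0:
  [0] +1/1 = 1
S = 1
C² = P²·S² = 1/2 ; C = +0.707107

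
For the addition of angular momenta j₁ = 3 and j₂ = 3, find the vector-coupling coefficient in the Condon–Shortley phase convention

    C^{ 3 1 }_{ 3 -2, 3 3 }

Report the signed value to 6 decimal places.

j₁+j₂−J=3  J+j₁−j₂=3  J−j₁+j₂=3  j₁+j₂+J+1=10
(j₁±m₁, j₂±m₂, J±M) = (1,5,6,0,4,2)
P² = 1728
sum k=3..3:
  [3] −1/72 = -1/72
S = -1/72
C² = P²·S² = 1/3 ; C = -0.577350

−√(1/3) ≈ -0.577350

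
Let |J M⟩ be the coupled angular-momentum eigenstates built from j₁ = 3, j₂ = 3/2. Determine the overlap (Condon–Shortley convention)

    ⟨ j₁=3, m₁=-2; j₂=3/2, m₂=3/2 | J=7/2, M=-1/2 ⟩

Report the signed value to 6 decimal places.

triangle: 1!*5!*2!/9! = 240/362880
(j±m)!: 1!*5!*3!*0!*3!*4! = 103680
prefactor² = (2J+1)*Δ*N² = 3840/7
  k=1: −1/(1!*0!*4!*2!*1!*0!) = -1/48
Σ = -1/48  ⇒  CG² = 3840/7*(-1/48)² = 5/21
CG = −√(5/21) = -0.487950

−√(5/21) = -0.487950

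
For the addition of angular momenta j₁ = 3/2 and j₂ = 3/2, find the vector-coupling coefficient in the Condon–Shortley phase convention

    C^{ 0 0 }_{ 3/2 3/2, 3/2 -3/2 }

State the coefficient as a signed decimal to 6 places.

+0.500000  (= +√(1/4))

triangle: 3!×0!×0!/4! = 6/24
(j±m)!: 3!×0!×0!×3!×0!×0! = 36
prefactor² = (2J+1)×Δ×N² = 9
  k=0: +1/(0!×3!×0!×0!×0!×0!) = 1/6
Σ = 1/6  ⇒  CG² = 9×1/6² = 1/4
CG = +√(1/4) = +0.500000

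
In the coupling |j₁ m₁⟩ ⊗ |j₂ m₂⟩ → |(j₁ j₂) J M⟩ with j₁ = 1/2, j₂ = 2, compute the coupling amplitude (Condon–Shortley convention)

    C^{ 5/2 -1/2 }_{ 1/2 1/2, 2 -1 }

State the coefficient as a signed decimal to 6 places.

triangle: 0!·1!·4!/6! = 24/720
(j±m)!: 1!·0!·1!·3!·2!·3! = 72
prefactor² = (2J+1)·Δ·N² = 72/5
  k=0: +1/(0!·0!·0!·1!·1!·3!) = 1/6
Σ = 1/6  ⇒  CG² = 72/5·1/6² = 2/5
CG = +√(2/5) = +0.632456

+√(2/5) = +0.632456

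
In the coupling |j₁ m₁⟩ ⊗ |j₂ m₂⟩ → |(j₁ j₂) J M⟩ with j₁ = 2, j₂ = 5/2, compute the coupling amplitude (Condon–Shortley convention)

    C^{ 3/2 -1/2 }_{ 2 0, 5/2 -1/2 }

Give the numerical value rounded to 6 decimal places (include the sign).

triangle: 3!·1!·2!/7! = 12/5040
(j±m)!: 2!·2!·2!·3!·1!·2! = 96
prefactor² = (2J+1)·Δ·N² = 32/35
  k=1: −1/(1!·2!·1!·1!·0!·1!) = -1/2
  k=2: +1/(2!·1!·0!·0!·1!·2!) = 1/4
Σ = -1/4  ⇒  CG² = 32/35·(-1/4)² = 2/35
CG = −√(2/35) = -0.239046

−√(2/35) ≈ -0.239046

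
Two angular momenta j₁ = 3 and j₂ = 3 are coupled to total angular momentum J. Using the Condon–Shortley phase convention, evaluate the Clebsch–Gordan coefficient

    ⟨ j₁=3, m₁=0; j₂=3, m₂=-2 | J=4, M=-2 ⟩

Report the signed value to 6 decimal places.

+0.139573  (= +√(3/154))

j₁+j₂−J=2  J+j₁−j₂=4  J−j₁+j₂=4  j₁+j₂+J+1=11
(j₁±m₁, j₂±m₂, J±M) = (3,3,1,5,2,6)
P² = 124416/77
sum k=0..1:
  [0] +1/72 = 1/72
  [1] −1/96 = -1/96
S = 1/288
C² = P²·S² = 3/154 ; C = +0.139573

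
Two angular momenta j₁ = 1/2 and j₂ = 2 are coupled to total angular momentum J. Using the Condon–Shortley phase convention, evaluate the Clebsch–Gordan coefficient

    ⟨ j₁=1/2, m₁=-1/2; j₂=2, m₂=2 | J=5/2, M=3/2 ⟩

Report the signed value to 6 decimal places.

+0.447214  (= +√(1/5))

j₁+j₂−J=0  J+j₁−j₂=1  J−j₁+j₂=4  j₁+j₂+J+1=6
(j₁±m₁, j₂±m₂, J±M) = (0,1,4,0,4,1)
P² = 576/5
sum k=0..0:
  [0] +1/24 = 1/24
S = 1/24
C² = P²·S² = 1/5 ; C = +0.447214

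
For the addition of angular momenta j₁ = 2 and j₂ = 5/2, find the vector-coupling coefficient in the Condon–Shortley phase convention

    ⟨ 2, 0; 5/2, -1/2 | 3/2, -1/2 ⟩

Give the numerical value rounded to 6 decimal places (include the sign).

√[4·3!1!2!/7! · 2!2!2!3!1!2!] = √(32/35)
  +(−1)^1/∏(1,2,1,1,0,1)! = -1/2  (running -1/2)
  +(−1)^2/∏(2,1,0,0,1,2)! = 1/4  (running -1/4)
⟨..|..⟩ = √(32/35)·(-1/4) = -0.239046

-0.239046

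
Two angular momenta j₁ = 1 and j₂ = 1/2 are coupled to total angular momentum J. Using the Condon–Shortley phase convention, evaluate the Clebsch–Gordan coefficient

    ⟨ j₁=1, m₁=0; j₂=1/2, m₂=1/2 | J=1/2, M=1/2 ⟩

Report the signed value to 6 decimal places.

−√(1/3) = -0.577350

triangle: 1!×1!×0!/3! = 1/6
(j±m)!: 1!×1!×1!×0!×1!×0! = 1
prefactor² = (2J+1)×Δ×N² = 1/3
  k=1: −1/(1!×0!×0!×0!×1!×0!) = -1
Σ = -1  ⇒  CG² = 1/3×(-1)² = 1/3
CG = −√(1/3) = -0.577350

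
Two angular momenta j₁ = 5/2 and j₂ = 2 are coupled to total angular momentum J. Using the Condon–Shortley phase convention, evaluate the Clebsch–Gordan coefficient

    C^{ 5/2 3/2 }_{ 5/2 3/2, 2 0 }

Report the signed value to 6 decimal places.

-0.119523  (= −√(1/70))

√[6·2!3!2!/8! · 4!1!2!2!4!1!] = √(288/35)
  +(−1)^0/∏(0,2,1,2,2,0)! = 1/8  (running 1/8)
  +(−1)^1/∏(1,1,0,1,3,1)! = -1/6  (running -1/24)
⟨..|..⟩ = √(288/35)·(-1/24) = -0.119523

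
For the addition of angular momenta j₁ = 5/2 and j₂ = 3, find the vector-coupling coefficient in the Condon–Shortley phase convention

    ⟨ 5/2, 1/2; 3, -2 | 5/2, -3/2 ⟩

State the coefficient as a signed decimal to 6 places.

j₁+j₂−J=3  J+j₁−j₂=2  J−j₁+j₂=3  j₁+j₂+J+1=9
(j₁±m₁, j₂±m₂, J±M) = (3,2,1,5,1,4)
P² = 288/7
sum k=0..1:
  [0] +1/24 = 1/24
  [1] −1/12 = -1/12
S = -1/24
C² = P²·S² = 1/14 ; C = -0.267261

−√(1/14) = -0.267261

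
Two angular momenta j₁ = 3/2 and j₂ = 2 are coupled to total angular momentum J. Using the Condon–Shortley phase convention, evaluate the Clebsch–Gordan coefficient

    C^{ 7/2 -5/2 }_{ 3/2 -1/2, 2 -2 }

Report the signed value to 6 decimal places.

j₁+j₂−J=0  J+j₁−j₂=3  J−j₁+j₂=4  j₁+j₂+J+1=8
(j₁±m₁, j₂±m₂, J±M) = (1,2,0,4,1,6)
P² = 6912/7
sum k=0..0:
  [0] +1/48 = 1/48
S = 1/48
C² = P²·S² = 3/7 ; C = +0.654654

+√(3/7) ≈ +0.654654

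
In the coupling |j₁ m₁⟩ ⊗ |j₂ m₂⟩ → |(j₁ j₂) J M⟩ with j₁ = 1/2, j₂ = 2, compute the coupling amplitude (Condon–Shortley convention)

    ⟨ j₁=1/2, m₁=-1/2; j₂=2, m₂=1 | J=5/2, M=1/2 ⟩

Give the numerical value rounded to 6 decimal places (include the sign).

+√(2/5) ≈ +0.632456

√[6·0!1!4!/6! · 0!1!3!1!3!2!] = √(72/5)
  +(−1)^0/∏(0,0,1,3,0,1)! = 1/6  (running 1/6)
⟨..|..⟩ = √(72/5)·(1/6) = +0.632456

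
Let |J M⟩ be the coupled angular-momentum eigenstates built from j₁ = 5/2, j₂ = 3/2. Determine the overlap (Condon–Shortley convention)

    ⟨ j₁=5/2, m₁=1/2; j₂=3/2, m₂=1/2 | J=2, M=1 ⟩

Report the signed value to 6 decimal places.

−√(25/84) ≈ -0.545545

triangle: 2!*3!*1!/7! = 12/5040
(j±m)!: 3!*2!*2!*1!*3!*1! = 144
prefactor² = (2J+1)*Δ*N² = 12/7
  k=1: −1/(1!*1!*1!*1!*2!*0!) = -1/2
  k=2: +1/(2!*0!*0!*0!*3!*1!) = 1/12
Σ = -5/12  ⇒  CG² = 12/7*(-5/12)² = 25/84
CG = −√(25/84) = -0.545545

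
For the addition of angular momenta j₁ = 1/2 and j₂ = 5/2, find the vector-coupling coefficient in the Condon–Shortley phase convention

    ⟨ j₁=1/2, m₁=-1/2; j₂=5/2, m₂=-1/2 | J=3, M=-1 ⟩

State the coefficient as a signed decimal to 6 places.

triangle: 0!×1!×5!/7! = 120/5040
(j±m)!: 0!×1!×2!×3!×2!×4! = 576
prefactor² = (2J+1)×Δ×N² = 96
  k=0: +1/(0!×0!×1!×2!×0!×3!) = 1/12
Σ = 1/12  ⇒  CG² = 96×1/12² = 2/3
CG = +√(2/3) = +0.816497

+0.816497  (= +√(2/3))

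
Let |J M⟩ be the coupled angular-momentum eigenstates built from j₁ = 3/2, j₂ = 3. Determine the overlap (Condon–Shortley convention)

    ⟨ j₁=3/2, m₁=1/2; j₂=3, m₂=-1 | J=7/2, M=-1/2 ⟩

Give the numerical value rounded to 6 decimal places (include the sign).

+0.534522

√[8·1!2!5!/9! · 2!1!2!4!3!4!] = √(512/7)
  +(−1)^0/∏(0,1,1,2,1,3)! = 1/12  (running 1/12)
  +(−1)^1/∏(1,0,0,1,2,4)! = -1/48  (running 1/16)
⟨..|..⟩ = √(512/7)·(1/16) = +0.534522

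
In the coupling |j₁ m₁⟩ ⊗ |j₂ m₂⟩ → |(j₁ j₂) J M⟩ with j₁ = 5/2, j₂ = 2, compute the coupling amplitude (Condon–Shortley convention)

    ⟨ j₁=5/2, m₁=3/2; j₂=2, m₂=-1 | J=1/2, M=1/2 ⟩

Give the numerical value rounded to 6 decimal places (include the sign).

-0.516398

triangle: 4!*1!*0!/6! = 24/720
(j±m)!: 4!*1!*1!*3!*1!*0! = 144
prefactor² = (2J+1)*Δ*N² = 48/5
  k=1: −1/(1!*3!*0!*0!*1!*0!) = -1/6
Σ = -1/6  ⇒  CG² = 48/5*(-1/6)² = 4/15
CG = −√(4/15) = -0.516398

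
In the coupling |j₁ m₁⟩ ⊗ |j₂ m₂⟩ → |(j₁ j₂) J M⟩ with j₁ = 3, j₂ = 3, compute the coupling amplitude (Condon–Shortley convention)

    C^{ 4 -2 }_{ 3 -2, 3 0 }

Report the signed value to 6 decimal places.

triangle: 2!×4!×4!/11! = 1152/39916800
(j±m)!: 1!×5!×3!×3!×2!×6! = 6220800
prefactor² = (2J+1)×Δ×N² = 124416/77
  k=1: −1/(1!×1!×4!×2!×0!×2!) = -1/96
  k=2: +1/(2!×0!×3!×1!×1!×3!) = 1/72
Σ = 1/288  ⇒  CG² = 124416/77×1/288² = 3/154
CG = +√(3/154) = +0.139573

+0.139573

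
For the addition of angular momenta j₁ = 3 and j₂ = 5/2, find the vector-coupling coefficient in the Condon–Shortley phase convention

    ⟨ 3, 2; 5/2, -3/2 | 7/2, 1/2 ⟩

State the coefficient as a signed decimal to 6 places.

triangle: 2!·4!·3!/10! = 288/3628800
(j±m)!: 5!·1!·1!·4!·4!·3! = 414720
prefactor² = (2J+1)·Δ·N² = 9216/35
  k=0: +1/(0!·2!·1!·1!·3!·2!) = 1/24
  k=1: −1/(1!·1!·0!·0!·4!·3!) = -1/144
Σ = 5/144  ⇒  CG² = 9216/35·5/144² = 20/63
CG = +√(20/63) = +0.563436

+0.563436  (= +√(20/63))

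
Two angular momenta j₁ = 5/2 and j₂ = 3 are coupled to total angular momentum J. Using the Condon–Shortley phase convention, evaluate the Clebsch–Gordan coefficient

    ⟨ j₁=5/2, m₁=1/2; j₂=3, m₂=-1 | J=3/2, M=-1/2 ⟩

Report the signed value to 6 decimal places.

-0.097590  (= −√(1/105))

√[4·4!1!2!/8! · 3!2!2!4!1!2!] = √(192/35)
  +(−1)^1/∏(1,3,1,1,0,1)! = -1/6  (running -1/6)
  +(−1)^2/∏(2,2,0,0,1,2)! = 1/8  (running -1/24)
⟨..|..⟩ = √(192/35)·(-1/24) = -0.097590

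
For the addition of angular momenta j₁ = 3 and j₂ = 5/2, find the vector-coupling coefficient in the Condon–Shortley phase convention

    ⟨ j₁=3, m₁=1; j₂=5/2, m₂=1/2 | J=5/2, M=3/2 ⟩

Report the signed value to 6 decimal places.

triangle: 3!*3!*2!/9! = 72/362880
(j±m)!: 4!*2!*3!*2!*4!*1! = 13824
prefactor² = (2J+1)*Δ*N² = 576/35
  k=1: −1/(1!*2!*1!*2!*2!*0!) = -1/8
  k=2: +1/(2!*1!*0!*1!*3!*1!) = 1/12
Σ = -1/24  ⇒  CG² = 576/35*(-1/24)² = 1/35
CG = −√(1/35) = -0.169031

-0.169031  (= −√(1/35))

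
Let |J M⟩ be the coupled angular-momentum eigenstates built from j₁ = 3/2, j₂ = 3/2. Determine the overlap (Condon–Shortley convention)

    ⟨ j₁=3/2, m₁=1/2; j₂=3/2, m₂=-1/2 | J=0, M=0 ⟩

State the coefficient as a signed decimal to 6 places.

j₁+j₂−J=3  J+j₁−j₂=0  J−j₁+j₂=0  j₁+j₂+J+1=4
(j₁±m₁, j₂±m₂, J±M) = (2,1,1,2,0,0)
P² = 1
sum k=1..1:
  [1] −1/2 = -1/2
S = -1/2
C² = P²·S² = 1/4 ; C = -0.500000

-0.500000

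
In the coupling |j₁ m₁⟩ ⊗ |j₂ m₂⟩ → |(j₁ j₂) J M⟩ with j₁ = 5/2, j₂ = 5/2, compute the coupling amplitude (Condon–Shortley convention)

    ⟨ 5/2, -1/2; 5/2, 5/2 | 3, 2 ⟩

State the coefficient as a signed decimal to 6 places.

+0.645497

triangle: 2!*3!*3!/9! = 72/362880
(j±m)!: 2!*3!*5!*0!*5!*1! = 172800
prefactor² = (2J+1)*Δ*N² = 240
  k=2: +1/(2!*0!*1!*3!*2!*0!) = 1/24
Σ = 1/24  ⇒  CG² = 240*1/24² = 5/12
CG = +√(5/12) = +0.645497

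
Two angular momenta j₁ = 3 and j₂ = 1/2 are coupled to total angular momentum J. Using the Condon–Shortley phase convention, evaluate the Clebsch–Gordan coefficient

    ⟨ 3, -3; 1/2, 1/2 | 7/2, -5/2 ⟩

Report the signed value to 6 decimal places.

+0.377964  (= +√(1/7))

triangle: 0!·6!·1!/8! = 720/40320
(j±m)!: 0!·6!·1!·0!·1!·6! = 518400
prefactor² = (2J+1)·Δ·N² = 518400/7
  k=0: +1/(0!·0!·6!·1!·0!·0!) = 1/720
Σ = 1/720  ⇒  CG² = 518400/7·1/720² = 1/7
CG = +√(1/7) = +0.377964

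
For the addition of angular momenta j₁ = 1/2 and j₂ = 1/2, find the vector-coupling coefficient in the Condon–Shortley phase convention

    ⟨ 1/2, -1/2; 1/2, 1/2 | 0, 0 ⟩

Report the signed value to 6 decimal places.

−√(1/2) = -0.707107

triangle: 1!×0!×0!/2! = 1/2
(j±m)!: 0!×1!×1!×0!×0!×0! = 1
prefactor² = (2J+1)×Δ×N² = 1/2
  k=1: −1/(1!×0!×0!×0!×0!×0!) = -1
Σ = -1  ⇒  CG² = 1/2×(-1)² = 1/2
CG = −√(1/2) = -0.707107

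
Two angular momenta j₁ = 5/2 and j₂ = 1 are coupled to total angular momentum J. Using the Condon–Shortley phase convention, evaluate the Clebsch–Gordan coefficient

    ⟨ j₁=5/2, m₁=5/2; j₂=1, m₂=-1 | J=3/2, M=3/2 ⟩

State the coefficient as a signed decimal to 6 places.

+√(2/3) = +0.816497

√[4·2!3!0!/6! · 5!0!0!2!3!0!] = √(96)
  +(−1)^0/∏(0,2,0,0,3,0)! = 1/12  (running 1/12)
⟨..|..⟩ = √(96)·(1/12) = +0.816497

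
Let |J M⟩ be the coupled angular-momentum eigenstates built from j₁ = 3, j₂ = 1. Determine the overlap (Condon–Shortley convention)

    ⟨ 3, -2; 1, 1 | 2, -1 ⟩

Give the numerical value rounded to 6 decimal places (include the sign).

triangle: 2!·4!·0!/7! = 48/5040
(j±m)!: 1!·5!·2!·0!·1!·3! = 1440
prefactor² = (2J+1)·Δ·N² = 480/7
  k=2: +1/(2!·0!·3!·0!·1!·0!) = 1/12
Σ = 1/12  ⇒  CG² = 480/7·1/12² = 10/21
CG = +√(10/21) = +0.690066

+0.690066  (= +√(10/21))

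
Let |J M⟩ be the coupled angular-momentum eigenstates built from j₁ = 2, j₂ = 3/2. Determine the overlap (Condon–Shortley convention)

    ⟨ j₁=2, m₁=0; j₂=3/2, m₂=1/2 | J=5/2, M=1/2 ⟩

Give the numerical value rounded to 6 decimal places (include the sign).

−√(3/35) ≈ -0.292770

√[6·1!3!2!/7! · 2!2!2!1!3!2!] = √(48/35)
  +(−1)^0/∏(0,1,2,2,1,0)! = 1/4  (running 1/4)
  +(−1)^1/∏(1,0,1,1,2,1)! = -1/2  (running -1/4)
⟨..|..⟩ = √(48/35)·(-1/4) = -0.292770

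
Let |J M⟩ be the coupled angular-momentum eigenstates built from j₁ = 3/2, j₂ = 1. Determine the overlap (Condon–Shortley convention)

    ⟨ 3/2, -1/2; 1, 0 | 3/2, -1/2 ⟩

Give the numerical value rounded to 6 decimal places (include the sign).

-0.258199  (= −√(1/15))

triangle: 1!×2!×1!/5! = 2/120
(j±m)!: 1!×2!×1!×1!×1!×2! = 4
prefactor² = (2J+1)×Δ×N² = 4/15
  k=0: +1/(0!×1!×2!×1!×0!×0!) = 1/2
  k=1: −1/(1!×0!×1!×0!×1!×1!) = -1
Σ = -1/2  ⇒  CG² = 4/15×(-1/2)² = 1/15
CG = −√(1/15) = -0.258199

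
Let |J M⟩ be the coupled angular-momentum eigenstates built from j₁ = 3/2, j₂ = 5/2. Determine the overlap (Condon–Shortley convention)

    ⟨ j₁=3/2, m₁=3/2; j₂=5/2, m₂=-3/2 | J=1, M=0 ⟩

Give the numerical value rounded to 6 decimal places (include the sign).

+0.447214

√[3·3!0!2!/6! · 3!0!1!4!1!1!] = √(36/5)
  +(−1)^0/∏(0,3,0,1,0,1)! = 1/6  (running 1/6)
⟨..|..⟩ = √(36/5)·(1/6) = +0.447214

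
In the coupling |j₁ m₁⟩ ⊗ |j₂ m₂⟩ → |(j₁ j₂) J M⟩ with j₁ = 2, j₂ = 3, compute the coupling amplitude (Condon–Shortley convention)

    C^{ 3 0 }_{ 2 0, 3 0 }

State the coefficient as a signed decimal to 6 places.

−√(4/15) ≈ -0.516398

j₁+j₂−J=2  J+j₁−j₂=2  J−j₁+j₂=4  j₁+j₂+J+1=9
(j₁±m₁, j₂±m₂, J±M) = (2,2,3,3,3,3)
P² = 48/5
sum k=0..2:
  [0] +1/24 = 1/24
  [1] −1/4 = -1/4
  [2] +1/24 = 1/24
S = -1/6
C² = P²·S² = 4/15 ; C = -0.516398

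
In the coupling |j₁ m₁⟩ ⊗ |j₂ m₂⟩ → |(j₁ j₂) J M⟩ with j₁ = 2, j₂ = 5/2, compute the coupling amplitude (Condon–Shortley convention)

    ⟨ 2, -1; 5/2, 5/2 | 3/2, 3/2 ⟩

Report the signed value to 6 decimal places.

√[4·3!1!2!/7! · 1!3!5!0!3!0!] = √(288/7)
  +(−1)^3/∏(3,0,0,2,1,0)! = -1/12  (running -1/12)
⟨..|..⟩ = √(288/7)·(-1/12) = -0.534522

−√(2/7) = -0.534522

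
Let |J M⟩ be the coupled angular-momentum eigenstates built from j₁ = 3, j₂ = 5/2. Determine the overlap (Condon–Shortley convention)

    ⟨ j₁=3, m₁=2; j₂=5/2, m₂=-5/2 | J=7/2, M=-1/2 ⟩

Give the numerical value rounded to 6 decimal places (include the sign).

triangle: 2!·4!·3!/10! = 288/3628800
(j±m)!: 5!·1!·0!·5!·3!·4! = 2073600
prefactor² = (2J+1)·Δ·N² = 9216/7
  k=0: +1/(0!·2!·1!·0!·3!·3!) = 1/72
Σ = 1/72  ⇒  CG² = 9216/7·1/72² = 16/63
CG = +√(16/63) = +0.503953

+0.503953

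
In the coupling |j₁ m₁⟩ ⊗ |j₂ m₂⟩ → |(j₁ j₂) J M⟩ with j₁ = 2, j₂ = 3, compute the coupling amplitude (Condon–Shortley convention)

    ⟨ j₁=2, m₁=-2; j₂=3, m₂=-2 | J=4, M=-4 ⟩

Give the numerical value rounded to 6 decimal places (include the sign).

−√(2/5) = -0.632456

j₁+j₂−J=1  J+j₁−j₂=3  J−j₁+j₂=5  j₁+j₂+J+1=10
(j₁±m₁, j₂±m₂, J±M) = (0,4,1,5,0,8)
P² = 207360
sum k=1..1:
  [1] −1/720 = -1/720
S = -1/720
C² = P²·S² = 2/5 ; C = -0.632456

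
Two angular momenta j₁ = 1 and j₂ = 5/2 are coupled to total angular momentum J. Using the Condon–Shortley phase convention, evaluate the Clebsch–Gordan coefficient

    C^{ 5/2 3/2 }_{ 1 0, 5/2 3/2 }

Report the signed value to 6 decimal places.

triangle: 1!*1!*4!/7! = 24/5040
(j±m)!: 1!*1!*4!*1!*4!*1! = 576
prefactor² = (2J+1)*Δ*N² = 576/35
  k=0: +1/(0!*1!*1!*4!*0!*0!) = 1/24
  k=1: −1/(1!*0!*0!*3!*1!*1!) = -1/6
Σ = -1/8  ⇒  CG² = 576/35*(-1/8)² = 9/35
CG = −√(9/35) = -0.507093

−√(9/35) ≈ -0.507093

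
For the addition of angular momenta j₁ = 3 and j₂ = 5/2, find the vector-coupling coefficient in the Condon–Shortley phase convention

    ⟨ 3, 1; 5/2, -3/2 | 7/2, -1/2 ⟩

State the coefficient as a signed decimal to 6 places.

+√(8/63) ≈ +0.356348

triangle: 2!*4!*3!/10! = 288/3628800
(j±m)!: 4!*2!*1!*4!*3!*4! = 165888
prefactor² = (2J+1)*Δ*N² = 18432/175
  k=0: +1/(0!*2!*2!*1!*2!*2!) = 1/16
  k=1: −1/(1!*1!*1!*0!*3!*3!) = -1/36
Σ = 5/144  ⇒  CG² = 18432/175*5/144² = 8/63
CG = +√(8/63) = +0.356348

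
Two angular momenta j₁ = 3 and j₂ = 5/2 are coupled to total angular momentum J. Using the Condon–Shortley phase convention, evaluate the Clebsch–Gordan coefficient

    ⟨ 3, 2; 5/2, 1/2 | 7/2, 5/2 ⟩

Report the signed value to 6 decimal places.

j₁+j₂−J=2  J+j₁−j₂=4  J−j₁+j₂=3  j₁+j₂+J+1=10
(j₁±m₁, j₂±m₂, J±M) = (5,1,3,2,6,1)
P² = 4608/7
sum k=0..1:
  [0] +1/72 = 1/72
  [1] −1/48 = -1/48
S = -1/144
C² = P²·S² = 2/63 ; C = -0.178174

-0.178174  (= −√(2/63))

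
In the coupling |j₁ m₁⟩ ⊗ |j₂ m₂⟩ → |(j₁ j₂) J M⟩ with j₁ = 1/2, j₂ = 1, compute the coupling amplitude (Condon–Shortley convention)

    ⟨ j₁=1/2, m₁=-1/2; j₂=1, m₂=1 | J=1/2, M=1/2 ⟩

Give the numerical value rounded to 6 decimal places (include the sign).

√[2·1!0!1!/3! · 0!1!2!0!1!0!] = √(2/3)
  +(−1)^1/∏(1,0,0,1,0,0)! = -1  (running -1)
⟨..|..⟩ = √(2/3)·(-1) = -0.816497

-0.816497  (= −√(2/3))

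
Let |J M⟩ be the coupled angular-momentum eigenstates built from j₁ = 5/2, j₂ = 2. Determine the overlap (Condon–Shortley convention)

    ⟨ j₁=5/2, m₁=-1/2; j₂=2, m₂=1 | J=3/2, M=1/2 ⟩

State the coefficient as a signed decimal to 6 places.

+0.487950

triangle: 3!·2!·1!/7! = 12/5040
(j±m)!: 2!·3!·3!·1!·2!·1! = 144
prefactor² = (2J+1)·Δ·N² = 48/35
  k=2: +1/(2!·1!·1!·1!·1!·0!) = 1/2
  k=3: −1/(3!·0!·0!·0!·2!·1!) = -1/12
Σ = 5/12  ⇒  CG² = 48/35·5/12² = 5/21
CG = +√(5/21) = +0.487950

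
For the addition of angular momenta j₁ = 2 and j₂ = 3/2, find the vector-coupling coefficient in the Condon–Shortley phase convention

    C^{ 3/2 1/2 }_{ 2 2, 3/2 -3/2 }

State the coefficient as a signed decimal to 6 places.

j₁+j₂−J=2  J+j₁−j₂=2  J−j₁+j₂=1  j₁+j₂+J+1=6
(j₁±m₁, j₂±m₂, J±M) = (4,0,0,3,2,1)
P² = 32/5
sum k=0..0:
  [0] +1/4 = 1/4
S = 1/4
C² = P²·S² = 2/5 ; C = +0.632456

+0.632456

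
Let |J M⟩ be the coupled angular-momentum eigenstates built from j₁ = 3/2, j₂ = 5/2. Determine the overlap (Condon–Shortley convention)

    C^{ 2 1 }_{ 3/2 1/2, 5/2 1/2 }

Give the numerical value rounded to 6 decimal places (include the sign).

triangle: 2!×1!×3!/7! = 12/5040
(j±m)!: 2!×1!×3!×2!×3!×1! = 144
prefactor² = (2J+1)×Δ×N² = 12/7
  k=0: +1/(0!×2!×1!×3!×0!×0!) = 1/12
  k=1: −1/(1!×1!×0!×2!×1!×1!) = -1/2
Σ = -5/12  ⇒  CG² = 12/7×(-5/12)² = 25/84
CG = −√(25/84) = -0.545545

−√(25/84) ≈ -0.545545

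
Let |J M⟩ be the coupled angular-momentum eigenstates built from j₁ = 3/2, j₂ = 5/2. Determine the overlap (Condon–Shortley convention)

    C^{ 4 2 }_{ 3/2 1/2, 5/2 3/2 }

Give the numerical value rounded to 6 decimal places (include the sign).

+√(15/28) = +0.731925

j₁+j₂−J=0  J+j₁−j₂=3  J−j₁+j₂=5  j₁+j₂+J+1=9
(j₁±m₁, j₂±m₂, J±M) = (2,1,4,1,6,2)
P² = 8640/7
sum k=0..0:
  [0] +1/48 = 1/48
S = 1/48
C² = P²·S² = 15/28 ; C = +0.731925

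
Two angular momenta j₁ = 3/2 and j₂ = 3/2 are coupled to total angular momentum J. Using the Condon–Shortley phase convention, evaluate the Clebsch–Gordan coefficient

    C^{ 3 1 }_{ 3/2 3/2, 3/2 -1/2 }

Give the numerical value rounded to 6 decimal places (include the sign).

j₁+j₂−J=0  J+j₁−j₂=3  J−j₁+j₂=3  j₁+j₂+J+1=7
(j₁±m₁, j₂±m₂, J±M) = (3,0,1,2,4,2)
P² = 144/5
sum k=0..0:
  [0] +1/12 = 1/12
S = 1/12
C² = P²·S² = 1/5 ; C = +0.447214

+0.447214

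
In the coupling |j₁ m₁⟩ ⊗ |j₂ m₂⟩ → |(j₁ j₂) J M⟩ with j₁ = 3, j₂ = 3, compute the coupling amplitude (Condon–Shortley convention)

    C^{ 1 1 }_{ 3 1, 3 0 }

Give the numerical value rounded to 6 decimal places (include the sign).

j₁+j₂−J=5  J+j₁−j₂=1  J−j₁+j₂=1  j₁+j₂+J+1=8
(j₁±m₁, j₂±m₂, J±M) = (4,2,3,3,2,0)
P² = 216/7
sum k=2..2:
  [2] +1/12 = 1/12
S = 1/12
C² = P²·S² = 3/14 ; C = +0.462910

+√(3/14) ≈ +0.462910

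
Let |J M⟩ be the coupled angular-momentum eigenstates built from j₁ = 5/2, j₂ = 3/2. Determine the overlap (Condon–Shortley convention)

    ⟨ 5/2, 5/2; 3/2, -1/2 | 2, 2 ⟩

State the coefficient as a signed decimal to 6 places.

√[5·2!3!1!/7! · 5!0!1!2!4!0!] = √(480/7)
  +(−1)^0/∏(0,2,0,1,3,0)! = 1/12  (running 1/12)
⟨..|..⟩ = √(480/7)·(1/12) = +0.690066

+√(10/21) ≈ +0.690066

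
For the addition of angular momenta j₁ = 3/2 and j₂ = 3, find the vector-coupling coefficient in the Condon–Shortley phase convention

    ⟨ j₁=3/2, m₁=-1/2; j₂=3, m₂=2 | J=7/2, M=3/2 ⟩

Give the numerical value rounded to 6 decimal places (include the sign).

-0.654654

j₁+j₂−J=1  J+j₁−j₂=2  J−j₁+j₂=5  j₁+j₂+J+1=9
(j₁±m₁, j₂±m₂, J±M) = (1,2,5,1,5,2)
P² = 6400/21
sum k=0..1:
  [0] +1/240 = 1/240
  [1] −1/24 = -1/24
S = -3/80
C² = P²·S² = 3/7 ; C = -0.654654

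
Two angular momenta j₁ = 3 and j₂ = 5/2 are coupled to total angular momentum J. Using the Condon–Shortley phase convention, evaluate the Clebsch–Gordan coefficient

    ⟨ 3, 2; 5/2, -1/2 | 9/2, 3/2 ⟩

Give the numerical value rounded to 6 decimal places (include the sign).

triangle: 1!×5!×4!/11! = 2880/39916800
(j±m)!: 5!×1!×2!×3!×6!×3! = 6220800
prefactor² = (2J+1)×Δ×N² = 345600/77
  k=0: +1/(0!×1!×1!×2!×4!×2!) = 1/96
  k=1: −1/(1!×0!×0!×1!×5!×3!) = -1/720
Σ = 13/1440  ⇒  CG² = 345600/77×13/1440² = 169/462
CG = +√(169/462) = +0.604815

+0.604815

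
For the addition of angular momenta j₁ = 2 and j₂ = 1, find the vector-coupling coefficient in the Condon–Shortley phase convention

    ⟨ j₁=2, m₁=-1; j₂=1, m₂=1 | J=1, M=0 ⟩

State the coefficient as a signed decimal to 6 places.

j₁+j₂−J=2  J+j₁−j₂=2  J−j₁+j₂=0  j₁+j₂+J+1=5
(j₁±m₁, j₂±m₂, J±M) = (1,3,2,0,1,1)
P² = 6/5
sum k=2..2:
  [2] +1/2 = 1/2
S = 1/2
C² = P²·S² = 3/10 ; C = +0.547723

+√(3/10) ≈ +0.547723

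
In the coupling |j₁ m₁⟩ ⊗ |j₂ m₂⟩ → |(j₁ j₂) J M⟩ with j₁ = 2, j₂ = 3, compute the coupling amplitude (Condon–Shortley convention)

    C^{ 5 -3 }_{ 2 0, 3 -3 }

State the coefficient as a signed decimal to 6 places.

+√(2/15) = +0.365148

triangle: 0!*4!*6!/11! = 17280/39916800
(j±m)!: 2!*2!*0!*6!*2!*8! = 232243200
prefactor² = (2J+1)*Δ*N² = 1105920
  k=0: +1/(0!*0!*2!*0!*2!*6!) = 1/2880
Σ = 1/2880  ⇒  CG² = 1105920*1/2880² = 2/15
CG = +√(2/15) = +0.365148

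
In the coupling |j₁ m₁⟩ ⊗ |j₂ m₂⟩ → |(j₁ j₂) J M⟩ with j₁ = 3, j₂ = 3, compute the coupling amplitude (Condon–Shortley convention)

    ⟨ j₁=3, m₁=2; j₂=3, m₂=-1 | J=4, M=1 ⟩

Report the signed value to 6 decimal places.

+0.455842

j₁+j₂−J=2  J+j₁−j₂=4  J−j₁+j₂=4  j₁+j₂+J+1=11
(j₁±m₁, j₂±m₂, J±M) = (5,1,2,4,5,3)
P² = 82944/77
sum k=0..1:
  [0] +1/48 = 1/48
  [1] −1/144 = -1/144
S = 1/72
C² = P²·S² = 16/77 ; C = +0.455842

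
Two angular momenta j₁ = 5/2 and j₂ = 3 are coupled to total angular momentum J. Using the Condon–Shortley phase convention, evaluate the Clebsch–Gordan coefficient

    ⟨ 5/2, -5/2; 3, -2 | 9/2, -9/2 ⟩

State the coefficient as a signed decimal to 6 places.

−√(5/11) = -0.674200

triangle: 1!·4!·5!/11! = 2880/39916800
(j±m)!: 0!·5!·1!·5!·0!·9! = 5225472000
prefactor² = (2J+1)·Δ·N² = 41472000/11
  k=1: −1/(1!·0!·4!·0!·0!·5!) = -1/2880
Σ = -1/2880  ⇒  CG² = 41472000/11·(-1/2880)² = 5/11
CG = −√(5/11) = -0.674200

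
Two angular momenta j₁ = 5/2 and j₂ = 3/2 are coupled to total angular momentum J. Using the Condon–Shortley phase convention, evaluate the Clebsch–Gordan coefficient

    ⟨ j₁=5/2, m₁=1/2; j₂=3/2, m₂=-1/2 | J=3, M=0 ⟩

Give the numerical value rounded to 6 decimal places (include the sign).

triangle: 1!·4!·2!/8! = 48/40320
(j±m)!: 3!·2!·1!·2!·3!·3! = 864
prefactor² = (2J+1)·Δ·N² = 36/5
  k=0: +1/(0!·1!·2!·1!·2!·1!) = 1/4
  k=1: −1/(1!·0!·1!·0!·3!·2!) = -1/12
Σ = 1/6  ⇒  CG² = 36/5·1/6² = 1/5
CG = +√(1/5) = +0.447214

+0.447214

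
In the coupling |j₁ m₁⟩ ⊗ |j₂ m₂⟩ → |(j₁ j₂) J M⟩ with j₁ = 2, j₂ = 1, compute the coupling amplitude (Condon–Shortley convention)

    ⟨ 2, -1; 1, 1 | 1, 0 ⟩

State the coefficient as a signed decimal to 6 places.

triangle: 2!·2!·0!/5! = 4/120
(j±m)!: 1!·3!·2!·0!·1!·1! = 12
prefactor² = (2J+1)·Δ·N² = 6/5
  k=2: +1/(2!·0!·1!·0!·1!·0!) = 1/2
Σ = 1/2  ⇒  CG² = 6/5·1/2² = 3/10
CG = +√(3/10) = +0.547723

+0.547723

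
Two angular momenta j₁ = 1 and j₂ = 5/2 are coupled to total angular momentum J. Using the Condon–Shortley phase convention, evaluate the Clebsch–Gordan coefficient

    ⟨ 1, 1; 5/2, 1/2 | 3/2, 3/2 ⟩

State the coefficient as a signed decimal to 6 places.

+0.258199

j₁+j₂−J=2  J+j₁−j₂=0  J−j₁+j₂=3  j₁+j₂+J+1=6
(j₁±m₁, j₂±m₂, J±M) = (2,0,3,2,3,0)
P² = 48/5
sum k=0..0:
  [0] +1/12 = 1/12
S = 1/12
C² = P²·S² = 1/15 ; C = +0.258199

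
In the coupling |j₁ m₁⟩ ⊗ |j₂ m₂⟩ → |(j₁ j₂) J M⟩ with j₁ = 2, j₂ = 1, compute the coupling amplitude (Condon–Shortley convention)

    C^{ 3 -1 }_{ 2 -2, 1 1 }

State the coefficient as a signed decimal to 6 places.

√[7·0!4!2!/7! · 0!4!2!0!2!4!] = √(768/5)
  +(−1)^0/∏(0,0,4,2,0,0)! = 1/48  (running 1/48)
⟨..|..⟩ = √(768/5)·(1/48) = +0.258199

+√(1/15) = +0.258199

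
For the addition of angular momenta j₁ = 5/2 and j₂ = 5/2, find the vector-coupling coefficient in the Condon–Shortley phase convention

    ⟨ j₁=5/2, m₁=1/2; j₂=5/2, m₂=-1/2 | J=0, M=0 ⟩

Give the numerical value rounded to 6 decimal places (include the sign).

+0.408248

j₁+j₂−J=5  J+j₁−j₂=0  J−j₁+j₂=0  j₁+j₂+J+1=6
(j₁±m₁, j₂±m₂, J±M) = (3,2,2,3,0,0)
P² = 24
sum k=2..2:
  [2] +1/12 = 1/12
S = 1/12
C² = P²·S² = 1/6 ; C = +0.408248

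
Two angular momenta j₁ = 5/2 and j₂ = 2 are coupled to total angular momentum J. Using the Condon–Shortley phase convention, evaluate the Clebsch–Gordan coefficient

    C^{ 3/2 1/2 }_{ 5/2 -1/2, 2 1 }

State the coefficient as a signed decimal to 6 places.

triangle: 3!×2!×1!/7! = 12/5040
(j±m)!: 2!×3!×3!×1!×2!×1! = 144
prefactor² = (2J+1)×Δ×N² = 48/35
  k=2: +1/(2!×1!×1!×1!×1!×0!) = 1/2
  k=3: −1/(3!×0!×0!×0!×2!×1!) = -1/12
Σ = 5/12  ⇒  CG² = 48/35×5/12² = 5/21
CG = +√(5/21) = +0.487950

+√(5/21) ≈ +0.487950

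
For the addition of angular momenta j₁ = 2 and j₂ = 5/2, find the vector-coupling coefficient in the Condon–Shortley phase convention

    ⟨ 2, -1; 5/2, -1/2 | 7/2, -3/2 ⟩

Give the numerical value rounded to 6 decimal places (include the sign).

√[8·1!3!4!/9! · 1!3!2!3!2!5!] = √(384/7)
  +(−1)^0/∏(0,1,3,2,0,2)! = 1/24  (running 1/24)
  +(−1)^1/∏(1,0,2,1,1,3)! = -1/12  (running -1/24)
⟨..|..⟩ = √(384/7)·(-1/24) = -0.308607

-0.308607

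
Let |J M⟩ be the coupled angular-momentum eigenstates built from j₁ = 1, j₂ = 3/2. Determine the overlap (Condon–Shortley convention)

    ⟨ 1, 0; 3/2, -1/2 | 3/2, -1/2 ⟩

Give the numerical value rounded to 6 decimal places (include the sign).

+0.258199  (= +√(1/15))

triangle: 1!×1!×2!/5! = 2/120
(j±m)!: 1!×1!×1!×2!×1!×2! = 4
prefactor² = (2J+1)×Δ×N² = 4/15
  k=0: +1/(0!×1!×1!×1!×0!×1!) = 1
  k=1: −1/(1!×0!×0!×0!×1!×2!) = -1/2
Σ = 1/2  ⇒  CG² = 4/15×1/2² = 1/15
CG = +√(1/15) = +0.258199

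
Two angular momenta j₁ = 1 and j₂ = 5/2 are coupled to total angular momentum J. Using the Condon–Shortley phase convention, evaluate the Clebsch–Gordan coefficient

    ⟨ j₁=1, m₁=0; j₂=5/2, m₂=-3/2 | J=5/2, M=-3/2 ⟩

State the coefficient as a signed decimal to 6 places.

√[6·1!1!4!/7! · 1!1!1!4!1!4!] = √(576/35)
  +(−1)^0/∏(0,1,1,1,0,3)! = 1/6  (running 1/6)
  +(−1)^1/∏(1,0,0,0,1,4)! = -1/24  (running 1/8)
⟨..|..⟩ = √(576/35)·(1/8) = +0.507093

+0.507093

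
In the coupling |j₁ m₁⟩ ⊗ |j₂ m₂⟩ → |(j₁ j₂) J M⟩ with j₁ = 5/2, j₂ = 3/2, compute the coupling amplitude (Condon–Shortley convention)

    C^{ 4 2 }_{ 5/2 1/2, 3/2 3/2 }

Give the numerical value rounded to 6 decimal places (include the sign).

√[9·0!5!3!/9! · 3!2!3!0!6!2!] = √(12960/7)
  +(−1)^0/∏(0,0,2,3,3,0)! = 1/72  (running 1/72)
⟨..|..⟩ = √(12960/7)·(1/72) = +0.597614

+√(5/14) ≈ +0.597614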